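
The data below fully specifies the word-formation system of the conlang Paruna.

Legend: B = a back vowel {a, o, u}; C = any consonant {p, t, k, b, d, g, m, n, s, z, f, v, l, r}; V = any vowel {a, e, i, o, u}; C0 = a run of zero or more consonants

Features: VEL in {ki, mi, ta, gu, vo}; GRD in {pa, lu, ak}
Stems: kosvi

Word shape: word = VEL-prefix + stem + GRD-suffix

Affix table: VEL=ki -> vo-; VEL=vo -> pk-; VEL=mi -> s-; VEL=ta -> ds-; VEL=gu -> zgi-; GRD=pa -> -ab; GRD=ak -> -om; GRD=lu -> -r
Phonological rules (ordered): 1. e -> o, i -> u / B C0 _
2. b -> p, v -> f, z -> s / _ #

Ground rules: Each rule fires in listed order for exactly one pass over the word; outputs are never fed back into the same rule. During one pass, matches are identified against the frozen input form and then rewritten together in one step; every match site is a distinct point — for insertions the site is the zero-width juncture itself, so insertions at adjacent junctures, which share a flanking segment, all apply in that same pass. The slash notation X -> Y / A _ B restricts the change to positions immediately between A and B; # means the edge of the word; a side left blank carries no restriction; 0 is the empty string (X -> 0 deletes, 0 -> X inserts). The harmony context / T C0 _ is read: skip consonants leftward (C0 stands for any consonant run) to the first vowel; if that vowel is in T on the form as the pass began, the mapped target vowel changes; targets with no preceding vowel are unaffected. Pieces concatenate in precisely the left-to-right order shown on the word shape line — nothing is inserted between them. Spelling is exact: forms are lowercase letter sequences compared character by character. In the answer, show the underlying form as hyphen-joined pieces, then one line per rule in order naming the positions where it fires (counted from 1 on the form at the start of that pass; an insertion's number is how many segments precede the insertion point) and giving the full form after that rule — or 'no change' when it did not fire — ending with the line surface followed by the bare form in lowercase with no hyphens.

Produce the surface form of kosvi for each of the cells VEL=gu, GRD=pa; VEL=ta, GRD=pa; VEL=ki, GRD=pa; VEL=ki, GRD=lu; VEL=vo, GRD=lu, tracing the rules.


cell VEL=gu, GRD=pa:
underlying: zgi-kosvi-ab
1. e -> o, i -> u / B C0 _: fires at position(s) 8: zgikosvuab
2. b -> p, v -> f, z -> s / _ #: fires at position(s) 10: zgikosvuap
surface: zgikosvuap

cell VEL=ta, GRD=pa:
underlying: ds-kosvi-ab
1. e -> o, i -> u / B C0 _: fires at position(s) 7: dskosvuab
2. b -> p, v -> f, z -> s / _ #: fires at position(s) 9: dskosvuap
surface: dskosvuap

cell VEL=ki, GRD=pa:
underlying: vo-kosvi-ab
1. e -> o, i -> u / B C0 _: fires at position(s) 7: vokosvuab
2. b -> p, v -> f, z -> s / _ #: fires at position(s) 9: vokosvuap
surface: vokosvuap

cell VEL=ki, GRD=lu:
underlying: vo-kosvi-r
1. e -> o, i -> u / B C0 _: fires at position(s) 7: vokosvur
2. b -> p, v -> f, z -> s / _ #: no change
surface: vokosvur

cell VEL=vo, GRD=lu:
underlying: pk-kosvi-r
1. e -> o, i -> u / B C0 _: fires at position(s) 7: pkkosvur
2. b -> p, v -> f, z -> s / _ #: no change
surface: pkkosvur


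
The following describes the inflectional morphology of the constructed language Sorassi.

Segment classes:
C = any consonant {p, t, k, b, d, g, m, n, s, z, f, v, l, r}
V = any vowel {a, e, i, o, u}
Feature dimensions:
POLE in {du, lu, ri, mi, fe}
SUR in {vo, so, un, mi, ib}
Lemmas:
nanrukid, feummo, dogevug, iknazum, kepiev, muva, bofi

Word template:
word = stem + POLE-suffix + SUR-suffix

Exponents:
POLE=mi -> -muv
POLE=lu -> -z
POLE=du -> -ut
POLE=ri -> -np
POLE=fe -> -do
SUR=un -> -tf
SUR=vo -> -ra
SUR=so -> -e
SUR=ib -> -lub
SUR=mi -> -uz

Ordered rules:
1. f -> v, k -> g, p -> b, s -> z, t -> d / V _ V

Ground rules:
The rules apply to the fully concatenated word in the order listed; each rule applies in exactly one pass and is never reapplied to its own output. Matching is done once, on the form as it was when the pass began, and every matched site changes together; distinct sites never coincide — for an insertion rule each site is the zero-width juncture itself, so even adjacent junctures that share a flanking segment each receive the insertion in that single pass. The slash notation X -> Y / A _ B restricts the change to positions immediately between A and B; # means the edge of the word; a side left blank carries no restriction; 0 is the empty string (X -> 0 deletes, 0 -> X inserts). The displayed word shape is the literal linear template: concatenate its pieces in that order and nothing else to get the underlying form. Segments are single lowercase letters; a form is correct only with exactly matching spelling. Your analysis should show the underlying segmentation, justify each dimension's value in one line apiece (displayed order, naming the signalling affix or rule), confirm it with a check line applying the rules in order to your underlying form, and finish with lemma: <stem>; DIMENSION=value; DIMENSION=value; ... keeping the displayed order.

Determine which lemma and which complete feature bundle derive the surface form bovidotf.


underlying: bofi-do-tf
POLE=fe - signalled by the affix -do
SUR=un - signalled by the affix -tf
check: bofidotf -> bovidotf
lemma: bofi; POLE=fe; SUR=un


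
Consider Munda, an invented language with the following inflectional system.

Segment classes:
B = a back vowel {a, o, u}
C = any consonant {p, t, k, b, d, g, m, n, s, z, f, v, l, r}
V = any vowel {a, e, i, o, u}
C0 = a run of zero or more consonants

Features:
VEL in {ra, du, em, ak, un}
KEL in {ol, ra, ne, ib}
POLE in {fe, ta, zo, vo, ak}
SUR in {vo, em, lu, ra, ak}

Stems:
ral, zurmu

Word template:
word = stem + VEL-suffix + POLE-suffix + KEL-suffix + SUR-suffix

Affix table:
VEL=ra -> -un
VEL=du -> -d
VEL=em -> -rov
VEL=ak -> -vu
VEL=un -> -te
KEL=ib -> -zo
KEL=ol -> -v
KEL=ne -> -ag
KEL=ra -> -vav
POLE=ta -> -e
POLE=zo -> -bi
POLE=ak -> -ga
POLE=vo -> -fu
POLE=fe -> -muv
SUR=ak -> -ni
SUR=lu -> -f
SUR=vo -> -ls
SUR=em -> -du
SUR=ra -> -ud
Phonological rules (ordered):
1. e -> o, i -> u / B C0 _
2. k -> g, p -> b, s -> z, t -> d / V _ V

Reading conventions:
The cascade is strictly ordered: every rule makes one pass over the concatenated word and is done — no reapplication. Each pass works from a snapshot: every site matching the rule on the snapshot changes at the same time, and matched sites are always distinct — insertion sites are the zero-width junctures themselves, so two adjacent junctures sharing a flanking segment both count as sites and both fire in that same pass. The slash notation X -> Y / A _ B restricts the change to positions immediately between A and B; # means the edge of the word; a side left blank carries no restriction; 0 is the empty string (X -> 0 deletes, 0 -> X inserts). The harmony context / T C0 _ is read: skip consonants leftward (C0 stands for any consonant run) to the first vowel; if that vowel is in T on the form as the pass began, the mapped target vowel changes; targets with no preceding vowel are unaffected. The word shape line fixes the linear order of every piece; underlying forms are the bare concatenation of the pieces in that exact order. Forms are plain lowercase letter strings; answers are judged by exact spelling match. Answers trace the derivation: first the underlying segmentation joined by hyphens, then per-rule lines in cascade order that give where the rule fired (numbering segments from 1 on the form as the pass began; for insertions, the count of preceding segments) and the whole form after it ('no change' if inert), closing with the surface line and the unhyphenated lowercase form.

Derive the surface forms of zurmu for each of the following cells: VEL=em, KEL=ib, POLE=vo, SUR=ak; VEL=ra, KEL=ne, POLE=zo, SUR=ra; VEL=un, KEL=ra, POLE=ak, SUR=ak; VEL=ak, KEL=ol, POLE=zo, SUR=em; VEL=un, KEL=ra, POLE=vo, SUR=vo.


cell VEL=em, KEL=ib, POLE=vo, SUR=ak:
underlying: zurmu-rov-fu-zo-ni
1. e -> o, i -> u / B C0 _: fires at position(s) 14: zurmurovfuzonu
2. k -> g, p -> b, s -> z, t -> d / V _ V: no change
surface: zurmurovfuzonu

cell VEL=ra, KEL=ne, POLE=zo, SUR=ra:
underlying: zurmu-un-bi-ag-ud
1. e -> o, i -> u / B C0 _: fires at position(s) 9: zurmuunbuagud
2. k -> g, p -> b, s -> z, t -> d / V _ V: no change
surface: zurmuunbuagud

cell VEL=un, KEL=ra, POLE=ak, SUR=ak:
underlying: zurmu-te-ga-vav-ni
1. e -> o, i -> u / B C0 _: fires at position(s) 7, 14: zurmutogavavnu
2. k -> g, p -> b, s -> z, t -> d / V _ V: fires at position(s) 6: zurmudogavavnu
surface: zurmudogavavnu

cell VEL=ak, KEL=ol, POLE=zo, SUR=em:
underlying: zurmu-vu-bi-v-du
1. e -> o, i -> u / B C0 _: fires at position(s) 9: zurmuvubuvdu
2. k -> g, p -> b, s -> z, t -> d / V _ V: no change
surface: zurmuvubuvdu

cell VEL=un, KEL=ra, POLE=vo, SUR=vo:
underlying: zurmu-te-fu-vav-ls
1. e -> o, i -> u / B C0 _: fires at position(s) 7: zurmutofuvavls
2. k -> g, p -> b, s -> z, t -> d / V _ V: fires at position(s) 6: zurmudofuvavls
surface: zurmudofuvavls


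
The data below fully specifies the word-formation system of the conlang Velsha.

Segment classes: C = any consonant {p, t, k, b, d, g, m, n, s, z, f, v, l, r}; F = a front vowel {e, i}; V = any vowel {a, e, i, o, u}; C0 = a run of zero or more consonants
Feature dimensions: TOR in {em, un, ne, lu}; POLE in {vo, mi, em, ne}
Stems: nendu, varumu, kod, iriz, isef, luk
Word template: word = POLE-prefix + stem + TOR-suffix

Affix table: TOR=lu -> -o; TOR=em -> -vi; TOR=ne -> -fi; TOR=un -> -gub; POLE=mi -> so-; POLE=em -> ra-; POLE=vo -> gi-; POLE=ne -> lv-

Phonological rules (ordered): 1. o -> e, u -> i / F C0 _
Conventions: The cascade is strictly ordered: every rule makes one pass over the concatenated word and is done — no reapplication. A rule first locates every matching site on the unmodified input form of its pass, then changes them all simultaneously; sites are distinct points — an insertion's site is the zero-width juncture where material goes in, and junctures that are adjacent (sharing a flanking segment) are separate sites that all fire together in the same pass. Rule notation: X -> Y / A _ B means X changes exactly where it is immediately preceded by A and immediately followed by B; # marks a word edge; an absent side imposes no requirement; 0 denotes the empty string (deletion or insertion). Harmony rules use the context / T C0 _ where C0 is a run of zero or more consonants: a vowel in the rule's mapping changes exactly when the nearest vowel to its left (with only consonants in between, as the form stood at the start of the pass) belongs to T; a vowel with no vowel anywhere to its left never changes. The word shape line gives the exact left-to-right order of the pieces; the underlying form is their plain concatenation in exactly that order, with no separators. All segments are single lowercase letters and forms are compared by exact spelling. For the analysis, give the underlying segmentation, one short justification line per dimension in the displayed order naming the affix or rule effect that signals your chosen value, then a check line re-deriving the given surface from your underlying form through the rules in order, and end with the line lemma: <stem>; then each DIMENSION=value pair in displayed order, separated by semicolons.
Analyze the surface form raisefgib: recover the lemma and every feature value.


underlying: ra-isef-gub
TOR=un - signalled by the affix -gub
POLE=em - signalled by the affix ra-
check: raisefgub -> raisefgib
lemma: isef; TOR=un; POLE=em


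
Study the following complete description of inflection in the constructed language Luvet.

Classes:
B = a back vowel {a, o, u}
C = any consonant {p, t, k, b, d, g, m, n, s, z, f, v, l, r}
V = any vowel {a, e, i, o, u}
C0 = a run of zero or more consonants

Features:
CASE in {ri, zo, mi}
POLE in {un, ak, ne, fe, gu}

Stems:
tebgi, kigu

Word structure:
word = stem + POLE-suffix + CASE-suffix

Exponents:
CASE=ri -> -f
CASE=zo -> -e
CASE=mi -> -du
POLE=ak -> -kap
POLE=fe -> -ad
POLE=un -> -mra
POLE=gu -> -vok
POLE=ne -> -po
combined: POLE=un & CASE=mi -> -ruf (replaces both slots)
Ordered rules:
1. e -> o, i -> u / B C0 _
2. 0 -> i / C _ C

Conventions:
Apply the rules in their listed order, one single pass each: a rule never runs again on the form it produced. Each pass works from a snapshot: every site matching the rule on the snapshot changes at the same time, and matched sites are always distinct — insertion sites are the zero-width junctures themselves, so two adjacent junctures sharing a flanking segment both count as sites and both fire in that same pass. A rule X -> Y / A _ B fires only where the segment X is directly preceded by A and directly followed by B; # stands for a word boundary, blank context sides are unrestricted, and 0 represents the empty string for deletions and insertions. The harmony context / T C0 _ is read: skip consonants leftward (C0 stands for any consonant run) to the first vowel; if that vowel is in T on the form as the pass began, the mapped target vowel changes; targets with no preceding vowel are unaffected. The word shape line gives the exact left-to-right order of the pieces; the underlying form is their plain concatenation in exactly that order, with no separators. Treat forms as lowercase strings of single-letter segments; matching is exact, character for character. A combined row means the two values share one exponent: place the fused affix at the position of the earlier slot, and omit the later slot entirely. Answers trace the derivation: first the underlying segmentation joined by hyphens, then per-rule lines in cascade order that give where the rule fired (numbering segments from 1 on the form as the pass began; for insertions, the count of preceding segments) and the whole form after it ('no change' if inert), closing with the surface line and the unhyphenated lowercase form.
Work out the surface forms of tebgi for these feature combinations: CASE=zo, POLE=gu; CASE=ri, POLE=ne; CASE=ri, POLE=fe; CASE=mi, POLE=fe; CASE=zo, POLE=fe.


cell CASE=zo, POLE=gu:
underlying: tebgi-vok-e
1. e -> o, i -> u / B C0 _: fires at position(s) 9: tebgivoko
2. 0 -> i / C _ C: inserts after position(s) 3: tebigivoko
surface: tebigivoko

cell CASE=ri, POLE=ne:
underlying: tebgi-po-f
1. e -> o, i -> u / B C0 _: no change
2. 0 -> i / C _ C: inserts after position(s) 3: tebigipof
surface: tebigipof

cell CASE=ri, POLE=fe:
underlying: tebgi-ad-f
1. e -> o, i -> u / B C0 _: no change
2. 0 -> i / C _ C: inserts after position(s) 3, 7: tebigiadif
surface: tebigiadif

cell CASE=mi, POLE=fe:
underlying: tebgi-ad-du
1. e -> o, i -> u / B C0 _: no change
2. 0 -> i / C _ C: inserts after position(s) 3, 7: tebigiadidu
surface: tebigiadidu

cell CASE=zo, POLE=fe:
underlying: tebgi-ad-e
1. e -> o, i -> u / B C0 _: fires at position(s) 8: tebgiado
2. 0 -> i / C _ C: inserts after position(s) 3: tebigiado
surface: tebigiado


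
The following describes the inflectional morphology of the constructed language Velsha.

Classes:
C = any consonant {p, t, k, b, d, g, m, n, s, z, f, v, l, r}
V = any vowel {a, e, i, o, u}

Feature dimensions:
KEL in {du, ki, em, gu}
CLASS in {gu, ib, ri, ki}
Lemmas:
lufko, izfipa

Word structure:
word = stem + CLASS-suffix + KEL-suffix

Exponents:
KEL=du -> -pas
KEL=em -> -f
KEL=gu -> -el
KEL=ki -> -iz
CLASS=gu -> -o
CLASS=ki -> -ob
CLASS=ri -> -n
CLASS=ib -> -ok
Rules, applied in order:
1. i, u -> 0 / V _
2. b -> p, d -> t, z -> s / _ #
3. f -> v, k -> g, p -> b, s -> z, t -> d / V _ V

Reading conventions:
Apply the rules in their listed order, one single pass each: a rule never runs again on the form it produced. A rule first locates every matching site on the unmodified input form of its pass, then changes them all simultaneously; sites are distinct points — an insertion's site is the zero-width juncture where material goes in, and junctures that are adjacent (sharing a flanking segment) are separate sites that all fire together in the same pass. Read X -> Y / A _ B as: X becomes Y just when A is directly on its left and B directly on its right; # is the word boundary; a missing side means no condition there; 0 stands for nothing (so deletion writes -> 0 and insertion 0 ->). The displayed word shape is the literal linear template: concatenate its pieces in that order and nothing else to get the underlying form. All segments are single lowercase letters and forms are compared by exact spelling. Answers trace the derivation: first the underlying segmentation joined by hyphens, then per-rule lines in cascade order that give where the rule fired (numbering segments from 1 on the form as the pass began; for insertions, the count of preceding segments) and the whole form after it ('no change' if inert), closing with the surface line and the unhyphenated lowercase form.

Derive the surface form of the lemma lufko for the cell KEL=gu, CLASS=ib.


underlying: lufko-ok-el
1. i, u -> 0 / V _: no change
2. b -> p, d -> t, z -> s / _ #: no change
3. f -> v, k -> g, p -> b, s -> z, t -> d / V _ V: fires at position(s) 7: lufkoogel
surface: lufkoogel


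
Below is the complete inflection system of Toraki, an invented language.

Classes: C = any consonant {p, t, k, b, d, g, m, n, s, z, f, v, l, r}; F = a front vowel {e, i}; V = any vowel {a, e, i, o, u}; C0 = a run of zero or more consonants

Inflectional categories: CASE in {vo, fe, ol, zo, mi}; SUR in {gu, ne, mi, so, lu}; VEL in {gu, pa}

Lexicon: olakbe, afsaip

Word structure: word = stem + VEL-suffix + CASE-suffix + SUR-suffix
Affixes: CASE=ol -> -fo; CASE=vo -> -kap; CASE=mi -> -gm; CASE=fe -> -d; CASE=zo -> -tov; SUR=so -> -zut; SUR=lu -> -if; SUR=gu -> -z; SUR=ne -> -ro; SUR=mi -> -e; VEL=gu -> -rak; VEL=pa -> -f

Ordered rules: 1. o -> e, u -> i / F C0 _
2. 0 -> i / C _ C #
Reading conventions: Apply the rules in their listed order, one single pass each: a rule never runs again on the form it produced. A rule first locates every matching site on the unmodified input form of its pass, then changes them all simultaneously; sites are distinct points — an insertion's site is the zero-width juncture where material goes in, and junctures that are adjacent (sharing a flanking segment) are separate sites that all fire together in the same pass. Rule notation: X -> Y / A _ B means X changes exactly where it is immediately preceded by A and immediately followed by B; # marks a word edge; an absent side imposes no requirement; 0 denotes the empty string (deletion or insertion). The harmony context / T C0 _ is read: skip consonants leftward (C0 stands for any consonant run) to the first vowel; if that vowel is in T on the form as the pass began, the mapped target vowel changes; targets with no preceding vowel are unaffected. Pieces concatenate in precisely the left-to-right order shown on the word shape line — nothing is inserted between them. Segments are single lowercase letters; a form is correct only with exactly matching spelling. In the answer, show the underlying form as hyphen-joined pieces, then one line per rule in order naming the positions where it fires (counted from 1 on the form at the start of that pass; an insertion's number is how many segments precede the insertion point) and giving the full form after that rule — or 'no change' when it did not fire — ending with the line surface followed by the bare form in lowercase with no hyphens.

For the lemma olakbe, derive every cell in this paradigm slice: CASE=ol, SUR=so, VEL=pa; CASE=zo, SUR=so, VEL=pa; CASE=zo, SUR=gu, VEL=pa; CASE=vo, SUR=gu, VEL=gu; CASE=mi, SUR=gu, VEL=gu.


cell CASE=ol, SUR=so, VEL=pa:
underlying: olakbe-f-fo-zut
1. o -> e, u -> i / F C0 _: fires at position(s) 9: olakbeffezut
2. 0 -> i / C _ C #: no change
surface: olakbeffezut

cell CASE=zo, SUR=so, VEL=pa:
underlying: olakbe-f-tov-zut
1. o -> e, u -> i / F C0 _: fires at position(s) 9: olakbeftevzut
2. 0 -> i / C _ C #: no change
surface: olakbeftevzut

cell CASE=zo, SUR=gu, VEL=pa:
underlying: olakbe-f-tov-z
1. o -> e, u -> i / F C0 _: fires at position(s) 9: olakbeftevz
2. 0 -> i / C _ C #: inserts after position(s) 10: olakbefteviz
surface: olakbefteviz

cell CASE=vo, SUR=gu, VEL=gu:
underlying: olakbe-rak-kap-z
1. o -> e, u -> i / F C0 _: no change
2. 0 -> i / C _ C #: inserts after position(s) 12: olakberakkapiz
surface: olakberakkapiz

cell CASE=mi, SUR=gu, VEL=gu:
underlying: olakbe-rak-gm-z
1. o -> e, u -> i / F C0 _: no change
2. 0 -> i / C _ C #: inserts after position(s) 11: olakberakgmiz
surface: olakberakgmiz


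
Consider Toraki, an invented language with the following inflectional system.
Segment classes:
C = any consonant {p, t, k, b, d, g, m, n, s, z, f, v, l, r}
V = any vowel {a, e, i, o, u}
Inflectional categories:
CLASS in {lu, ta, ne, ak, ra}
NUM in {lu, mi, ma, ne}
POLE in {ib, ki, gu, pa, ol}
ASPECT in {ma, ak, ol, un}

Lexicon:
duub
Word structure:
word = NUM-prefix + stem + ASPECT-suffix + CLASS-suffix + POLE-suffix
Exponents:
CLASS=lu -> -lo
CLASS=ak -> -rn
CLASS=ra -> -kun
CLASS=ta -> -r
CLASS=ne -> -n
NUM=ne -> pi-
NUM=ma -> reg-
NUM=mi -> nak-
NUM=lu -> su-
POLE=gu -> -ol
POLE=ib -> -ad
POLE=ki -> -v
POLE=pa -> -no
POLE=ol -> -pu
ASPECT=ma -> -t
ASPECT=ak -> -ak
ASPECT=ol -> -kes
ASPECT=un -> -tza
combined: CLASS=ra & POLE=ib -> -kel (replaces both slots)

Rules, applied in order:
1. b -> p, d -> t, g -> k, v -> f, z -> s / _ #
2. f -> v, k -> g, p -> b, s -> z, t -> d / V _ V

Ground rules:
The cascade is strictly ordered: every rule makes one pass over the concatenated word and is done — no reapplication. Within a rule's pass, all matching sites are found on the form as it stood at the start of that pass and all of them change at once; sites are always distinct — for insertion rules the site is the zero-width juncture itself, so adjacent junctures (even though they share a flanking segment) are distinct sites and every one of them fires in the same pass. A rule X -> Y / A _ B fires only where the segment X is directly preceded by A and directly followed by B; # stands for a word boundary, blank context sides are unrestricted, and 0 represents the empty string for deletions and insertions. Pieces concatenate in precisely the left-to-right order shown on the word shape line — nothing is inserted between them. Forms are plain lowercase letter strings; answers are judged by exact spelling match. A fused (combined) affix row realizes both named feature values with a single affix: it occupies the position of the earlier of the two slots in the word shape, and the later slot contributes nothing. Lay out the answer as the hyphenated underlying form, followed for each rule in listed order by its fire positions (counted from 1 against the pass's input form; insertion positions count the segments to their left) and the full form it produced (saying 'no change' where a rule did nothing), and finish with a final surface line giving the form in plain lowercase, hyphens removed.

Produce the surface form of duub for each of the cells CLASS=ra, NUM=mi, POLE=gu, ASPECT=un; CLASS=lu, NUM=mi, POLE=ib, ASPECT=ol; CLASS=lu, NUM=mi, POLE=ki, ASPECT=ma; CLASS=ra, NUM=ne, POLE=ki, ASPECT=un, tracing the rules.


cell CLASS=ra, NUM=mi, POLE=gu, ASPECT=un:
underlying: nak-duub-tza-kun-ol
1. b -> p, d -> t, g -> k, v -> f, z -> s / _ #: no change
2. f -> v, k -> g, p -> b, s -> z, t -> d / V _ V: fires at position(s) 11: nakduubtzagunol
surface: nakduubtzagunol

cell CLASS=lu, NUM=mi, POLE=ib, ASPECT=ol:
underlying: nak-duub-kes-lo-ad
1. b -> p, d -> t, g -> k, v -> f, z -> s / _ #: fires at position(s) 14: nakduubkesloat
2. f -> v, k -> g, p -> b, s -> z, t -> d / V _ V: no change
surface: nakduubkesloat

cell CLASS=lu, NUM=mi, POLE=ki, ASPECT=ma:
underlying: nak-duub-t-lo-v
1. b -> p, d -> t, g -> k, v -> f, z -> s / _ #: fires at position(s) 11: nakduubtlof
2. f -> v, k -> g, p -> b, s -> z, t -> d / V _ V: no change
surface: nakduubtlof

cell CLASS=ra, NUM=ne, POLE=ki, ASPECT=un:
underlying: pi-duub-tza-kun-v
1. b -> p, d -> t, g -> k, v -> f, z -> s / _ #: fires at position(s) 13: piduubtzakunf
2. f -> v, k -> g, p -> b, s -> z, t -> d / V _ V: fires at position(s) 10: piduubtzagunf
surface: piduubtzagunf


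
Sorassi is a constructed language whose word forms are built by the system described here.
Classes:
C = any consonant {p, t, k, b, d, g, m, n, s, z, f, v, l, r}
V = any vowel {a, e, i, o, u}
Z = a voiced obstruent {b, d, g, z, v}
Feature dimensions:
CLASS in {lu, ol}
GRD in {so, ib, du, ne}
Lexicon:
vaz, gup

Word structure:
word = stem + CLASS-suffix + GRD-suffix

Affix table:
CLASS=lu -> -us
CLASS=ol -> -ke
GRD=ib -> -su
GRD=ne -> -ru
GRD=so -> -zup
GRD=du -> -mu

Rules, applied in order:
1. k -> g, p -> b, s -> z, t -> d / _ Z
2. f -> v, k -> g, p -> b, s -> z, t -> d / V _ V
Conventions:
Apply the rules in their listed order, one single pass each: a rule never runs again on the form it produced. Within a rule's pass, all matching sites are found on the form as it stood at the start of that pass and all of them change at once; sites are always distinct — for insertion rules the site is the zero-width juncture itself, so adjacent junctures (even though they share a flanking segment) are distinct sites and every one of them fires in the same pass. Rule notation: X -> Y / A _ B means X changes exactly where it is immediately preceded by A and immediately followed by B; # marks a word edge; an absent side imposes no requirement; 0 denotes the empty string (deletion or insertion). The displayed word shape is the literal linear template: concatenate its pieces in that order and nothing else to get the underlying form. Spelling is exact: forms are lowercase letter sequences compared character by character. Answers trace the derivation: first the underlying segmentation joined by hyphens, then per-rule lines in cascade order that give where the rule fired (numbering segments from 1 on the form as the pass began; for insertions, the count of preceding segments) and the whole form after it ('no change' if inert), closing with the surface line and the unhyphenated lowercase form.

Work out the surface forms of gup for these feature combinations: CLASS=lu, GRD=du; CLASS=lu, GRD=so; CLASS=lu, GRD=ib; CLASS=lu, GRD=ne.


cell CLASS=lu, GRD=du:
underlying: gup-us-mu
1. k -> g, p -> b, s -> z, t -> d / _ Z: no change
2. f -> v, k -> g, p -> b, s -> z, t -> d / V _ V: fires at position(s) 3: gubusmu
surface: gubusmu

cell CLASS=lu, GRD=so:
underlying: gup-us-zup
1. k -> g, p -> b, s -> z, t -> d / _ Z: fires at position(s) 5: gupuzzup
2. f -> v, k -> g, p -> b, s -> z, t -> d / V _ V: fires at position(s) 3: gubuzzup
surface: gubuzzup

cell CLASS=lu, GRD=ib:
underlying: gup-us-su
1. k -> g, p -> b, s -> z, t -> d / _ Z: no change
2. f -> v, k -> g, p -> b, s -> z, t -> d / V _ V: fires at position(s) 3: gubussu
surface: gubussu

cell CLASS=lu, GRD=ne:
underlying: gup-us-ru
1. k -> g, p -> b, s -> z, t -> d / _ Z: no change
2. f -> v, k -> g, p -> b, s -> z, t -> d / V _ V: fires at position(s) 3: gubusru
surface: gubusru


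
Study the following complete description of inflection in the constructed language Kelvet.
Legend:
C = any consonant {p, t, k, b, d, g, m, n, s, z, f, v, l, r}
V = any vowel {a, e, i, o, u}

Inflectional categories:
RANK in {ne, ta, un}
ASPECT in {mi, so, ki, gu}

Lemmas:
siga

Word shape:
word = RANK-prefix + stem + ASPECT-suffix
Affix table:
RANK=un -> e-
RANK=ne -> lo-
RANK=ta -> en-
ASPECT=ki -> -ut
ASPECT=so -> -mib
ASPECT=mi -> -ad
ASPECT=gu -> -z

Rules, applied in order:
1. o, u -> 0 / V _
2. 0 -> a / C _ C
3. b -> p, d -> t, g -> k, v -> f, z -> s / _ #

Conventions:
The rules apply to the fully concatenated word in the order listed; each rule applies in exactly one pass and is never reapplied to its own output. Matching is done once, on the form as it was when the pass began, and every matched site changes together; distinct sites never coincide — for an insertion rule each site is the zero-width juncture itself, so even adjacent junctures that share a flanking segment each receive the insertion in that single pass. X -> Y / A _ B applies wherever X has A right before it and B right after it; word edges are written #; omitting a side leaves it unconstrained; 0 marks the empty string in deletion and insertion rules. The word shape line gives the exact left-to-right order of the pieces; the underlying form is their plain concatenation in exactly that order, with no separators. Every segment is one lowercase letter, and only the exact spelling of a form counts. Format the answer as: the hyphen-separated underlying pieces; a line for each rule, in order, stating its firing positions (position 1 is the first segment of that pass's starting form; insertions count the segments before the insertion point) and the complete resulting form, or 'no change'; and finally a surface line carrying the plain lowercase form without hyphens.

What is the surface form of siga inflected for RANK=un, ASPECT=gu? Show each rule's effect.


underlying: e-siga-z
1. o, u -> 0 / V _: no change
2. 0 -> a / C _ C: no change
3. b -> p, d -> t, g -> k, v -> f, z -> s / _ #: fires at position(s) 6: esigas
surface: esigas


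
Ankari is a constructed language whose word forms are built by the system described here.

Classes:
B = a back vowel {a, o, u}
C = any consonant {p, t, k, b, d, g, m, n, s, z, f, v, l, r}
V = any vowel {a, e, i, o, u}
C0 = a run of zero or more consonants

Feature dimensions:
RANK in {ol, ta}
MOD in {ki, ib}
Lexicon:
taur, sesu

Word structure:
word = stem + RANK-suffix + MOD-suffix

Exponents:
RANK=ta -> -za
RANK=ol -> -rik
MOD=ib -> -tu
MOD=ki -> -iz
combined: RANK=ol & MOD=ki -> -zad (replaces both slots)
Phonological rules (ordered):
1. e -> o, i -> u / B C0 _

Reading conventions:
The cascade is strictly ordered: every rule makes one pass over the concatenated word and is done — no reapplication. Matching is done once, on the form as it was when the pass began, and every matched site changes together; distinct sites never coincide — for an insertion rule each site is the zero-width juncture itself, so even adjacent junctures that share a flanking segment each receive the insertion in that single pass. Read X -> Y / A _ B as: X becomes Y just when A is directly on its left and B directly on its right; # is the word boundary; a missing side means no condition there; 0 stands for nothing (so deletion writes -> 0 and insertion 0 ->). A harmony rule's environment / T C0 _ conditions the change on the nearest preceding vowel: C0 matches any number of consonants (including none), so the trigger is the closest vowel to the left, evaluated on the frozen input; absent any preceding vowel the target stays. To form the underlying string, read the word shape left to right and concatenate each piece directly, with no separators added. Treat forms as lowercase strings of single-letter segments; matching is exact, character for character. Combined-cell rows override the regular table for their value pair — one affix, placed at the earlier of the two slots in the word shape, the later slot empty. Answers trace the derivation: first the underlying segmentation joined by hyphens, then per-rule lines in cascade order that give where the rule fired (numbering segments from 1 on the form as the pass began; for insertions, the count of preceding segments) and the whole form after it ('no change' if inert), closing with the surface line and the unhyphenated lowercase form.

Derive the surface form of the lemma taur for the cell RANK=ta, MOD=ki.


underlying: taur-za-iz
1. e -> o, i -> u / B C0 _: fires at position(s) 7: taurzauz
surface: taurzauz


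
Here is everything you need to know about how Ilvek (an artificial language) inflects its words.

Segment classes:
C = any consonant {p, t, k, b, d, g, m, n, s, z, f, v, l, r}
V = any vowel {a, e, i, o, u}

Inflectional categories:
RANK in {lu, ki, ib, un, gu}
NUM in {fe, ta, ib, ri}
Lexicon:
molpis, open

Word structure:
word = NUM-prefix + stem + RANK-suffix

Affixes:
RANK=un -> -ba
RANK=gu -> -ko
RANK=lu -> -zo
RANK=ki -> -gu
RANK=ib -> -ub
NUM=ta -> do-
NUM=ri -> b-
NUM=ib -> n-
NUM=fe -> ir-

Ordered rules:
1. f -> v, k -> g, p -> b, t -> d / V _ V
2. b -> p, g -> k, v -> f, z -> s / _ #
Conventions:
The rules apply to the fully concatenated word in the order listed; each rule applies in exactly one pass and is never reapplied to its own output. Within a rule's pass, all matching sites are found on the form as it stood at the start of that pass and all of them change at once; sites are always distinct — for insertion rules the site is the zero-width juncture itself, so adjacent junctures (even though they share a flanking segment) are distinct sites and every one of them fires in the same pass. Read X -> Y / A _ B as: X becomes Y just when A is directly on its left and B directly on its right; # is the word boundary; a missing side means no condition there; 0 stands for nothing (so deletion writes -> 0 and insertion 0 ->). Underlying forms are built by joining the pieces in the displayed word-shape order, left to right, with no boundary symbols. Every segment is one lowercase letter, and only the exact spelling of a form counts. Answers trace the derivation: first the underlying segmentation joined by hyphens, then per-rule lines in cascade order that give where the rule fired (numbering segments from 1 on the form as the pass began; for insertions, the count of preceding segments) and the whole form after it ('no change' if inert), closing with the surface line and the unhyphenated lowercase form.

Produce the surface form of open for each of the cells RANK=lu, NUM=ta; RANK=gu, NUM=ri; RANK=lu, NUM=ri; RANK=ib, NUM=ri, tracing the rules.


cell RANK=lu, NUM=ta:
underlying: do-open-zo
1. f -> v, k -> g, p -> b, t -> d / V _ V: fires at position(s) 4: doobenzo
2. b -> p, g -> k, v -> f, z -> s / _ #: no change
surface: doobenzo

cell RANK=gu, NUM=ri:
underlying: b-open-ko
1. f -> v, k -> g, p -> b, t -> d / V _ V: fires at position(s) 3: bobenko
2. b -> p, g -> k, v -> f, z -> s / _ #: no change
surface: bobenko

cell RANK=lu, NUM=ri:
underlying: b-open-zo
1. f -> v, k -> g, p -> b, t -> d / V _ V: fires at position(s) 3: bobenzo
2. b -> p, g -> k, v -> f, z -> s / _ #: no change
surface: bobenzo

cell RANK=ib, NUM=ri:
underlying: b-open-ub
1. f -> v, k -> g, p -> b, t -> d / V _ V: fires at position(s) 3: bobenub
2. b -> p, g -> k, v -> f, z -> s / _ #: fires at position(s) 7: bobenup
surface: bobenup


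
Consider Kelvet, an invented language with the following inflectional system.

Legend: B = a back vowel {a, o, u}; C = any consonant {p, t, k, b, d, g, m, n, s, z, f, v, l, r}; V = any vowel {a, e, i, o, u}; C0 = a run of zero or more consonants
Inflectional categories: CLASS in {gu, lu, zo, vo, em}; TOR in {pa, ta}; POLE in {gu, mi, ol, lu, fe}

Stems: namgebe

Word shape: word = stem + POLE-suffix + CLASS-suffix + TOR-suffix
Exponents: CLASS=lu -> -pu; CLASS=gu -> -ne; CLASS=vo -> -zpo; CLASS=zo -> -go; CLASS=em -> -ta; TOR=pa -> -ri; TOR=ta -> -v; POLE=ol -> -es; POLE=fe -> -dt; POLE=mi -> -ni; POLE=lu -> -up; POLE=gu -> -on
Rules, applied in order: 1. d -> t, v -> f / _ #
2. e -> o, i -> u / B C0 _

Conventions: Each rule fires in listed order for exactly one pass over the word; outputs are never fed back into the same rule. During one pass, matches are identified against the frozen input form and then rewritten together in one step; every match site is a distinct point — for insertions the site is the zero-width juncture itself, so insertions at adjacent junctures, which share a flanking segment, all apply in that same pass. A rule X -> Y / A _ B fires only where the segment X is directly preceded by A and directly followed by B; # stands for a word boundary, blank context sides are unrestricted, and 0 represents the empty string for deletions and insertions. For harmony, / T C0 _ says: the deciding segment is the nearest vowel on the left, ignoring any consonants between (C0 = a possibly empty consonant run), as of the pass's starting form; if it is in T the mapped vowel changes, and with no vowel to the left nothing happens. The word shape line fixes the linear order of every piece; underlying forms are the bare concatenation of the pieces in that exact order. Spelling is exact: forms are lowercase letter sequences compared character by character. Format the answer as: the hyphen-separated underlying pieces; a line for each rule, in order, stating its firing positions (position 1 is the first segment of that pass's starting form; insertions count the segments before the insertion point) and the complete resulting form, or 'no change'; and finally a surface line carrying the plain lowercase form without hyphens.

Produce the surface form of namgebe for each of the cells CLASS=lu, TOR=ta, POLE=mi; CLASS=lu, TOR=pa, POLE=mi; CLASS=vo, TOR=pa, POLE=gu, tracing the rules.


cell CLASS=lu, TOR=ta, POLE=mi:
underlying: namgebe-ni-pu-v
1. d -> t, v -> f / _ #: fires at position(s) 12: namgebenipuf
2. e -> o, i -> u / B C0 _: fires at position(s) 5: namgobenipuf
surface: namgobenipuf

cell CLASS=lu, TOR=pa, POLE=mi:
underlying: namgebe-ni-pu-ri
1. d -> t, v -> f / _ #: no change
2. e -> o, i -> u / B C0 _: fires at position(s) 5, 13: namgobenipuru
surface: namgobenipuru

cell CLASS=vo, TOR=pa, POLE=gu:
underlying: namgebe-on-zpo-ri
1. d -> t, v -> f / _ #: no change
2. e -> o, i -> u / B C0 _: fires at position(s) 5, 14: namgobeonzporu
surface: namgobeonzporu


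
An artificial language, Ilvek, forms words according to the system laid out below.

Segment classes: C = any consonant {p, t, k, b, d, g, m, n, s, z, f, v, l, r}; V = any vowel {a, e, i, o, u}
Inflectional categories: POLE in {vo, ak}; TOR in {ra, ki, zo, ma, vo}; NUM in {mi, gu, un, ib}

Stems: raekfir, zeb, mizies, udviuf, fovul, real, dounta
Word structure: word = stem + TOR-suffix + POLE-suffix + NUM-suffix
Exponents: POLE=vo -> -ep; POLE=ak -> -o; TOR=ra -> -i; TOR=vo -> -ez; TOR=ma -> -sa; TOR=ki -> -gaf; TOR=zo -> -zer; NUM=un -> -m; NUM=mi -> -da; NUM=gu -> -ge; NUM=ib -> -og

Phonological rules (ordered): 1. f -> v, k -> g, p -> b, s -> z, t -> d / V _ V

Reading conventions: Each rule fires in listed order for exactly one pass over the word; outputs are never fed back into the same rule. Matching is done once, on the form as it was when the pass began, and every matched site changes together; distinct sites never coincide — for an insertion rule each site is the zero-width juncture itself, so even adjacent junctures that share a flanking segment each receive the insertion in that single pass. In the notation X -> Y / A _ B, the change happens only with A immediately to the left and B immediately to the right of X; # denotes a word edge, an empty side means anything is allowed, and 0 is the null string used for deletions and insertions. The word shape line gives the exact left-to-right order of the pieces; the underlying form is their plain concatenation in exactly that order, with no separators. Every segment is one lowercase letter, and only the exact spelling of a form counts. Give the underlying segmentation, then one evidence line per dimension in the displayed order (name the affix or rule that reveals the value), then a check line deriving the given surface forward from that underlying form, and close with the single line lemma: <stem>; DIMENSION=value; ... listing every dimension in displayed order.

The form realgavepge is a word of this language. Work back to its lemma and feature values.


underlying: real-gaf-ep-ge
POLE=vo - signalled by the affix -ep
TOR=ki - signalled by the affix -gaf
NUM=gu - signalled by the affix -ge
check: realgafepge -> realgavepge
lemma: real; POLE=vo; TOR=ki; NUM=gu


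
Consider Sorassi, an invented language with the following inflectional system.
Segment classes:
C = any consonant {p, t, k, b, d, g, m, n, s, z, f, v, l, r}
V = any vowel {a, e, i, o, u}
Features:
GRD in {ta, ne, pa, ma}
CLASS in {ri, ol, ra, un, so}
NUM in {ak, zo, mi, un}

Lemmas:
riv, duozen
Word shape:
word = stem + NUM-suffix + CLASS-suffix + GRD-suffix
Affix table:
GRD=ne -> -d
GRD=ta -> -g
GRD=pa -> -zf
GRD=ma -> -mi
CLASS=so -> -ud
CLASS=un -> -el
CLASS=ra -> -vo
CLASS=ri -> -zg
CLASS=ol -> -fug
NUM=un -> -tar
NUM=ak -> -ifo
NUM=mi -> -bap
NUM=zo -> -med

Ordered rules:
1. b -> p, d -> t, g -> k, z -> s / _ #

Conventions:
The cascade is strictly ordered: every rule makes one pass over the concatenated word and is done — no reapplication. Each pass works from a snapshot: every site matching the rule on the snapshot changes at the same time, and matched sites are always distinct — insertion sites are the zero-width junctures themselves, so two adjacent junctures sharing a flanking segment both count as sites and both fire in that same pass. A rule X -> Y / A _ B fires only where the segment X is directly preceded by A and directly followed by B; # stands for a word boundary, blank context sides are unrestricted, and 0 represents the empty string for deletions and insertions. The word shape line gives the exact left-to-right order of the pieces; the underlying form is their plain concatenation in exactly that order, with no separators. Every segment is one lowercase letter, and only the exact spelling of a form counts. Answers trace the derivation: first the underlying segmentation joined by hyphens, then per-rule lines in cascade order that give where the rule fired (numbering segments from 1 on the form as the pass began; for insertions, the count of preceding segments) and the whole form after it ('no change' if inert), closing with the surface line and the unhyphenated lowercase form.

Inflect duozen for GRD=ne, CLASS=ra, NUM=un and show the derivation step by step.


underlying: duozen-tar-vo-d
1. b -> p, d -> t, g -> k, z -> s / _ #: fires at position(s) 12: duozentarvot
surface: duozentarvot
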